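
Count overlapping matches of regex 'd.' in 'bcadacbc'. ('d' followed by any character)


Pattern: d. means 'd' followed by any character.
Scanning 'bcadacbc' position-by-position:
  Pos 0: window 'bc' -> no
  Pos 1: window 'ca' -> no
  Pos 2: window 'ad' -> no
  Pos 3: window 'da' -> MATCH
  Pos 4: window 'ac' -> no
  Pos 5: window 'cb' -> no
  Pos 6: window 'bc' -> no
  Pos 7: window 'c' -> no
Total matches: 1

1


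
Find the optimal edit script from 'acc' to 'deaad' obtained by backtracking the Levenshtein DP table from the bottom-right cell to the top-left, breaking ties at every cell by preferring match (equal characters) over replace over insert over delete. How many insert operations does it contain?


Edit distance = 4. Backtracking from cell (3, 5) with preference match > replace > insert > delete,
then listing the resulting alignment 'acc' -> 'deaad' left to right:
  Step 1: insert 'd' [insertion #1]
  Step 2: insert 'e' [insertion #2]
  Step 3: keep 'a'
  Step 4: replace c->a
  Step 5: replace c->d
Total insertions: 2

2


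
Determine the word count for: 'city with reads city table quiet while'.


Counting words by splitting on spaces:
  Word 1: 'city'
  Word 2: 'with'
  Word 3: 'reads'
  Word 4: 'city'
  Word 5: 'table'
  Word 6: 'quiet'
  Word 7: 'while'
Total words: 7

7


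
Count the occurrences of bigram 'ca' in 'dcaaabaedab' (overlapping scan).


Scanning 'dcaaabaedab' for bigram 'ca':
  Position 0: 'dc' -> no
  Position 1: 'ca' -> MATCH
  Position 2: 'aa' -> no
  Position 3: 'aa' -> no
  Position 4: 'ab' -> no
  Position 5: 'ba' -> no
  Position 6: 'ae' -> no
  Position 7: 'ed' -> no
  Position 8: 'da' -> no
  Position 9: 'ab' -> no
Total matches: 1

1


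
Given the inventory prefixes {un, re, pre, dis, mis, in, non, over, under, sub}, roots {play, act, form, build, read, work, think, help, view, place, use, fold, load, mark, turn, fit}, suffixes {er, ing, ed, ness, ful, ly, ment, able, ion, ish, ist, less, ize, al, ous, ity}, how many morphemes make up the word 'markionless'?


Segmenting 'markionless' against the inventory:
  'mark' -> root (morpheme 1)
  'ion' -> suffix (morpheme 2)
  'less' -> suffix (morpheme 3)
Total morphemes: 3

3


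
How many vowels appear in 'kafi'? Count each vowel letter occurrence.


Scanning each character of 'kafi':
  Position 1: 'k' -> consonant (running count: 0)
  Position 2: 'a' -> vowel (running count: 1)
  Position 3: 'f' -> consonant (running count: 1)
  Position 4: 'i' -> vowel (running count: 2)
Total vowels: 2

2


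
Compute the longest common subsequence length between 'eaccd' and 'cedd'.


DP table for LCS of 'eaccd' and 'cedd':
       c  e  d  d
    0  0  0  0  0
  e 0  0  1  1  1
  a 0  0  1  1  1
  c 0  1  1  1  1
  c 0  1  1  1  1
  d 0  1  1  2  2
LCS: 'ed'
LCS length = 2

2


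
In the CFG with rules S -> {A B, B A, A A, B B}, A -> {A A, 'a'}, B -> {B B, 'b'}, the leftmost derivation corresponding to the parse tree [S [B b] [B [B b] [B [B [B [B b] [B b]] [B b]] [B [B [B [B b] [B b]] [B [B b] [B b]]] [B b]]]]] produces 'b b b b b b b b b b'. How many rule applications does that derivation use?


Every bracketed nonterminal node [X ...] in the tree is produced by exactly one rule application.
Reading the tree off as a leftmost derivation:
  Step 1: S  =>  B B   (applied S -> B B)
  Step 2: B B  =>  b B   (applied B -> b)
  Step 3: b B  =>  b B B   (applied B -> B B)
  Step 4: b B B  =>  b b B   (applied B -> b)
  Step 5: b b B  =>  b b B B   (applied B -> B B)
  Step 6: b b B B  =>  b b B B B   (applied B -> B B)
  Step 7: b b B B B  =>  b b B B B B   (applied B -> B B)
  Step 8: b b B B B B  =>  b b b B B B   (applied B -> b)
  Step 9: b b b B B B  =>  b b b b B B   (applied B -> b)
  Step 10: b b b b B B  =>  b b b b b B   (applied B -> b)
  Step 11: b b b b b B  =>  b b b b b B B   (applied B -> B B)
  Step 12: b b b b b B B  =>  b b b b b B B B   (applied B -> B B)
  Step 13: b b b b b B B B  =>  b b b b b B B B B   (applied B -> B B)
  Step 14: b b b b b B B B B  =>  b b b b b b B B B   (applied B -> b)
  Step 15: b b b b b b B B B  =>  b b b b b b b B B   (applied B -> b)
  Step 16: b b b b b b b B B  =>  b b b b b b b B B B   (applied B -> B B)
  Step 17: b b b b b b b B B B  =>  b b b b b b b b B B   (applied B -> b)
  Step 18: b b b b b b b b B B  =>  b b b b b b b b b B   (applied B -> b)
  Step 19: b b b b b b b b b B  =>  b b b b b b b b b b   (applied B -> b)
Final yield: b b b b b b b b b b
Total rewrite steps: 19

19


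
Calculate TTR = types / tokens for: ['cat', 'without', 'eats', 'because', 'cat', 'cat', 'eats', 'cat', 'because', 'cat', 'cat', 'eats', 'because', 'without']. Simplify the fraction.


Tokens: 14
Unique types: ('because', 'cat', 'eats', 'without') = 4
TTR = 4/14
Simplify: divide both by 2 -> 2/7
TTR = 2/7

2/7


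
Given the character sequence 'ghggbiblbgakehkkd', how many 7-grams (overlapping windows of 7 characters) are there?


String 'ghggbiblbgakehkkd' has length L = 17.
Number of overlapping n-grams = L - n + 1
Substituting: 17 - 7 + 1 = 11

11


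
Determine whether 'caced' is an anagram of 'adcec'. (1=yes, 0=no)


Sort characters of 'caced': 'accde'
Sort characters of 'adcec': 'accde'
Sorted forms match -> they ARE anagrams
Result: 1

1


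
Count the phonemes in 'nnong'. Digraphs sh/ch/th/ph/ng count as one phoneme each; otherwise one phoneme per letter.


Parsing 'nnong' greedily, digraphs first:
  'n' -> consonant phoneme (phonemes so far: 1)
  'n' -> consonant phoneme (phonemes so far: 2)
  'o' -> vowel phoneme (phonemes so far: 3)
  'ng' -> digraph (1 consonant phoneme) (phonemes so far: 4)
Total phonemes: 4

4


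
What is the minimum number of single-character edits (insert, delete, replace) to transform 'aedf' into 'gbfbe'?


Building DP table for s1='aedf' (len 4) and s2='gbfbe' (len 5):
       g  b  f  b  e
    0  1  2  3  4  5
  a 1  1  2  3  4  5
  e 2  2  2  3  4  4
  d 3  3  3  3  4  5
  f 4  4  4  3  4  5
Edit distance = dp[4][5] = 5

5


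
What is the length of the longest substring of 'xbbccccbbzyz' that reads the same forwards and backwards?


Scanning 'xbbccccbbzyz' for palindromic substrings.
Substring at positions 1-8: 'bbccccbb'.
Check: reverse('bbccccbb') = 'bbccccbb' -> palindrome confirmed.
Neighbouring characters ('x' / 'z') break symmetry, so it cannot extend further.
No longer palindromic substring exists; longest length = 8

8


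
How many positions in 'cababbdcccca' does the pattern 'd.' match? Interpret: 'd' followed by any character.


Pattern: d. means 'd' followed by any character.
Scanning 'cababbdcccca' position-by-position:
  Pos 0: window 'ca' -> no
  Pos 1: window 'ab' -> no
  Pos 2: window 'ba' -> no
  Pos 3: window 'ab' -> no
  Pos 4: window 'bb' -> no
  Pos 5: window 'bd' -> no
  Pos 6: window 'dc' -> MATCH
  Pos 7: window 'cc' -> no
  Pos 8: window 'cc' -> no
  Pos 9: window 'cc' -> no
  Pos 10: window 'ca' -> no
  Pos 11: window 'a' -> no
Total matches: 1

1


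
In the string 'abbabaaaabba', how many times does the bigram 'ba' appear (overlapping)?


Scanning 'abbabaaaabba' for bigram 'ba':
  Position 0: 'ab' -> no
  Position 1: 'bb' -> no
  Position 2: 'ba' -> MATCH
  Position 3: 'ab' -> no
  Position 4: 'ba' -> MATCH
  Position 5: 'aa' -> no
  Position 6: 'aa' -> no
  Position 7: 'aa' -> no
  Position 8: 'ab' -> no
  Position 9: 'bb' -> no
  Position 10: 'ba' -> MATCH
Total matches: 3

3


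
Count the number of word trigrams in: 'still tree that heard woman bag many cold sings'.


Word trigrams from [9] words:
  Trigram 1: (still tree that)
  Trigram 2: (tree that heard)
  Trigram 3: (that heard woman)
  Trigram 4: (heard woman bag)
  Trigram 5: (woman bag many)
  Trigram 6: (bag many cold)
  Trigram 7: (many cold sings)
Total word trigrams: 9 - 2 = 7

7


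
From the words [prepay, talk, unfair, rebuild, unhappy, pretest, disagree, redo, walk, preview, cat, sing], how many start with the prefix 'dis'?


Checking each word for prefix 'dis':
  'prepay' -> no (count: 0)
  'talk' -> no (count: 0)
  'unfair' -> no (count: 0)
  'rebuild' -> no (count: 0)
  'unhappy' -> no (count: 0)
  'pretest' -> no (count: 0)
  'disagree' -> YES, starts with 'dis' (count: 1)
  'redo' -> no (count: 1)
  'walk' -> no (count: 1)
  'preview' -> no (count: 1)
  'cat' -> no (count: 1)
  'sing' -> no (count: 1)
Total with prefix 'dis': 1

1


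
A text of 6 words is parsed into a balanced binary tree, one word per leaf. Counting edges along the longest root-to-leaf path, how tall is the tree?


In a balanced binary tree with n leaves the deepest leaf is ceil(log2(n)) edges below the root.
log2(6) = 2.5850
ceil(2.5850) = 3
height (edges) = 3

3


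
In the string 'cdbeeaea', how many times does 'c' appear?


Scanning 'cdbeeaea' for 'c':
  Position 0: 'c' -> MATCH (count: 1)
Total occurrences of 'c': 1

1


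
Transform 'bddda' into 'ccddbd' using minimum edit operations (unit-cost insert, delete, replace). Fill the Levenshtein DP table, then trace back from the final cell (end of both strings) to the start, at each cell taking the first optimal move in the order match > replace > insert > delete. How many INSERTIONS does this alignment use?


Edit distance = 4. Backtracking from cell (5, 6) with preference match > replace > insert > delete,
then listing the resulting alignment 'bddda' -> 'ccddbd' left to right:
  Step 1: insert 'c' [insertion #1]
  Step 2: replace b->c
  Step 3: keep 'd'
  Step 4: keep 'd'
  Step 5: replace d->b
  Step 6: replace a->d
Total insertions: 1

1


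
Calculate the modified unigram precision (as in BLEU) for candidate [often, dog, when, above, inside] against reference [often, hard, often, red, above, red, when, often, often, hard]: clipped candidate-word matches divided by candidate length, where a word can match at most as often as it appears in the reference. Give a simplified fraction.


Reference word counts: {'above': 1, 'hard': 2, 'often': 4, 'red': 2, 'when': 1}
Checking each candidate word (with clipping):
  'often' -> in reference (ref count 4, used 1/4) -> match (matches: 1)
  'dog' -> not in reference -> no match (matches: 1)
  'when' -> in reference (ref count 1, used 1/1) -> match (matches: 2)
  'above' -> in reference (ref count 1, used 1/1) -> match (matches: 3)
  'inside' -> not in reference -> no match (matches: 3)
Clipped matches: 3, Candidate length: 5
Precision = 3/5

3/5


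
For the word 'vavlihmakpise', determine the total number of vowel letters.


Scanning each character of 'vavlihmakpise':
  Position 1: 'v' -> consonant (running count: 0)
  Position 2: 'a' -> vowel (running count: 1)
  Position 3: 'v' -> consonant (running count: 1)
  Position 4: 'l' -> consonant (running count: 1)
  Position 5: 'i' -> vowel (running count: 2)
  Position 6: 'h' -> consonant (running count: 2)
  Position 7: 'm' -> consonant (running count: 2)
  Position 8: 'a' -> vowel (running count: 3)
  Position 9: 'k' -> consonant (running count: 3)
  Position 10: 'p' -> consonant (running count: 3)
  Position 11: 'i' -> vowel (running count: 4)
  Position 12: 's' -> consonant (running count: 4)
  Position 13: 'e' -> vowel (running count: 5)
Total vowels: 5

5


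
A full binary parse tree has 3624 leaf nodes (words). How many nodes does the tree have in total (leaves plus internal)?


Leaf nodes (terminals): 3624
Internal nodes = n - 1 = 3624 - 1 = 3623
Total = leaves + internal = 3624 + 3623 = 7247

7247


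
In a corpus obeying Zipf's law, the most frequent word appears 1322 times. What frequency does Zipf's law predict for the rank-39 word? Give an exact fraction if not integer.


Zipf's law: freq(rank) = f1 / rank
f1 = 1322, rank = 39
freq = 1322 / 39
GCD(1322, 39) = 1
Simplified: 1322/39

1322/39


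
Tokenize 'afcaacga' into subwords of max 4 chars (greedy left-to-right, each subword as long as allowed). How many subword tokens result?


'afcaacga' has 8 characters.
Chunking with max size 4:
  Chunk 1: 'afca' (positions 0-3)
  Chunk 2: 'acga' (positions 4-7)
Total chunks: ceil(8 / 4) = 2

2


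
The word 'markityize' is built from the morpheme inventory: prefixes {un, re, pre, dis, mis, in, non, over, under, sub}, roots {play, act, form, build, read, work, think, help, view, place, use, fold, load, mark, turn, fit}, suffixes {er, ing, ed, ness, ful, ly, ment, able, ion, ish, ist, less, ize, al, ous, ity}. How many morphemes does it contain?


Segmenting 'markityize' against the inventory:
  'mark' -> root (morpheme 1)
  'ity' -> suffix (morpheme 2)
  'ize' -> suffix (morpheme 3)
Total morphemes: 3

3


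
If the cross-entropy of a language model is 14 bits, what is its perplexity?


Perplexity formula: PP = 2^H
H = 14
PP = 2^14
PP = 2^14 = 16384

16384


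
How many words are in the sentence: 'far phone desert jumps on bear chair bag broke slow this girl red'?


Counting words by splitting on spaces:
  Word 1: 'far'
  Word 2: 'phone'
  Word 3: 'desert'
  Word 4: 'jumps'
  Word 5: 'on'
  Word 6: 'bear'
  Word 7: 'chair'
  Word 8: 'bag'
  Word 9: 'broke'
  Word 10: 'slow'
  Word 11: 'this'
  Word 12: 'girl'
  Word 13: 'red'
Total words: 13

13


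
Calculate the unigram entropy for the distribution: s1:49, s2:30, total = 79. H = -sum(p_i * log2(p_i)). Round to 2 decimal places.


Computing entropy H = -sum(p_i * log2(p_i)):
  s1: p = 49/79 = 0.6203, -p*log2(p) = 0.4274
  s2: p = 30/79 = 0.3797, -p*log2(p) = 0.5305
H = sum of terms = 0.9579
Rounded to 2 decimals: 0.96

0.96


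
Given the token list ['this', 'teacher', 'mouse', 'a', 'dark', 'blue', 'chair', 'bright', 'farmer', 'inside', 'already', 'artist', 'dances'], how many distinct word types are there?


Listing all tokens and tracking unique types:
  Token 1: 'this' -> NEW (unique so far: 1)
  Token 2: 'teacher' -> NEW (unique so far: 2)
  Token 3: 'mouse' -> NEW (unique so far: 3)
  Token 4: 'a' -> NEW (unique so far: 4)
  Token 5: 'dark' -> NEW (unique so far: 5)
  Token 6: 'blue' -> NEW (unique so far: 6)
  Token 7: 'chair' -> NEW (unique so far: 7)
  Token 8: 'bright' -> NEW (unique so far: 8)
  Token 9: 'farmer' -> NEW (unique so far: 9)
  Token 10: 'inside' -> NEW (unique so far: 10)
  Token 11: 'already' -> NEW (unique so far: 11)
  Token 12: 'artist' -> NEW (unique so far: 12)
  Token 13: 'dances' -> NEW (unique so far: 13)
Unique types: ('a', 'already', 'artist', 'blue', 'bright', 'chair', 'dances', 'dark', 'farmer', 'inside', 'mouse', 'teacher', 'this')
Vocabulary size: 13

13


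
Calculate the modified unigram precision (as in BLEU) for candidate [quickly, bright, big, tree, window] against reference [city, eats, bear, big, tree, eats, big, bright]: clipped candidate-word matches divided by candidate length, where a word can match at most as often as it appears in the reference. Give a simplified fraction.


Reference word counts: {'bear': 1, 'big': 2, 'bright': 1, 'city': 1, 'eats': 2, 'tree': 1}
Checking each candidate word (with clipping):
  'quickly' -> not in reference -> no match (matches: 0)
  'bright' -> in reference (ref count 1, used 1/1) -> match (matches: 1)
  'big' -> in reference (ref count 2, used 1/2) -> match (matches: 2)
  'tree' -> in reference (ref count 1, used 1/1) -> match (matches: 3)
  'window' -> not in reference -> no match (matches: 3)
Clipped matches: 3, Candidate length: 5
Precision = 3/5

3/5


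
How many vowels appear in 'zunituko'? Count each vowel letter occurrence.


Scanning each character of 'zunituko':
  Position 1: 'z' -> consonant (running count: 0)
  Position 2: 'u' -> vowel (running count: 1)
  Position 3: 'n' -> consonant (running count: 1)
  Position 4: 'i' -> vowel (running count: 2)
  Position 5: 't' -> consonant (running count: 2)
  Position 6: 'u' -> vowel (running count: 3)
  Position 7: 'k' -> consonant (running count: 3)
  Position 8: 'o' -> vowel (running count: 4)
Total vowels: 4

4


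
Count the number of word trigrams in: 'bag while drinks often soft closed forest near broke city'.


Word trigrams from [10] words:
  Trigram 1: (bag while drinks)
  Trigram 2: (while drinks often)
  Trigram 3: (drinks often soft)
  Trigram 4: (often soft closed)
  Trigram 5: (soft closed forest)
  Trigram 6: (closed forest near)
  Trigram 7: (forest near broke)
  Trigram 8: (near broke city)
Total word trigrams: 10 - 2 = 8

8


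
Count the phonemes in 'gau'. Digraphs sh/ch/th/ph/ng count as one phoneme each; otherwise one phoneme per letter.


Parsing 'gau' greedily, digraphs first:
  'g' -> consonant phoneme (phonemes so far: 1)
  'a' -> vowel phoneme (phonemes so far: 2)
  'u' -> vowel phoneme (phonemes so far: 3)
Total phonemes: 3

3


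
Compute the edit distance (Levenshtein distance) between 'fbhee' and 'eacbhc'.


Building DP table for s1='fbhee' (len 5) and s2='eacbhc' (len 6):
       e  a  c  b  h  c
    0  1  2  3  4  5  6
  f 1  1  2  3  4  5  6
  b 2  2  2  3  3  4  5
  h 3  3  3  3  4  3  4
  e 4  3  4  4  4  4  4
  e 5  4  4  5  5  5  5
Edit distance = dp[5][6] = 5

5


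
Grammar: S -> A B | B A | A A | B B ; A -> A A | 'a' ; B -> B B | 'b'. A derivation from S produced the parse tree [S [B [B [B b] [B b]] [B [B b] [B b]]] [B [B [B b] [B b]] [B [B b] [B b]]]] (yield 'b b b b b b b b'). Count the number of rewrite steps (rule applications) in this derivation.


Every bracketed nonterminal node [X ...] in the tree is produced by exactly one rule application.
Reading the tree off as a leftmost derivation:
  Step 1: S  =>  B B   (applied S -> B B)
  Step 2: B B  =>  B B B   (applied B -> B B)
  Step 3: B B B  =>  B B B B   (applied B -> B B)
  Step 4: B B B B  =>  b B B B   (applied B -> b)
  Step 5: b B B B  =>  b b B B   (applied B -> b)
  Step 6: b b B B  =>  b b B B B   (applied B -> B B)
  Step 7: b b B B B  =>  b b b B B   (applied B -> b)
  Step 8: b b b B B  =>  b b b b B   (applied B -> b)
  Step 9: b b b b B  =>  b b b b B B   (applied B -> B B)
  Step 10: b b b b B B  =>  b b b b B B B   (applied B -> B B)
  Step 11: b b b b B B B  =>  b b b b b B B   (applied B -> b)
  Step 12: b b b b b B B  =>  b b b b b b B   (applied B -> b)
  Step 13: b b b b b b B  =>  b b b b b b B B   (applied B -> B B)
  Step 14: b b b b b b B B  =>  b b b b b b b B   (applied B -> b)
  Step 15: b b b b b b b B  =>  b b b b b b b b   (applied B -> b)
Final yield: b b b b b b b b
Total rewrite steps: 15

15


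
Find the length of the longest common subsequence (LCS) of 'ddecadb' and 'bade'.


DP table for LCS of 'ddecadb' and 'bade':
       b  a  d  e
    0  0  0  0  0
  d 0  0  0  1  1
  d 0  0  0  1  1
  e 0  0  0  1  2
  c 0  0  0  1  2
  a 0  0  1  1  2
  d 0  0  1  2  2
  b 0  1  1  2  2
LCS: 'de'
LCS length = 2

2


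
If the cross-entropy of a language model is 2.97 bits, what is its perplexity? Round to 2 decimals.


Perplexity formula: PP = 2^H
H = 2.97
PP = 2^2.97
Decompose: 2^2.97 = 2^2 * 2^0.97
2^2 = 4, 2^0.97 ~ 1.9588406
PP ~ 4 * 1.9588406 = 7.8353624
Rounded to 2 decimals: 7.84

7.84


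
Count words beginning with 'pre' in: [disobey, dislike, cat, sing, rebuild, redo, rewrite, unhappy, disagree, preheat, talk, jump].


Checking each word for prefix 'pre':
  'disobey' -> no (count: 0)
  'dislike' -> no (count: 0)
  'cat' -> no (count: 0)
  'sing' -> no (count: 0)
  'rebuild' -> no (count: 0)
  'redo' -> no (count: 0)
  'rewrite' -> no (count: 0)
  'unhappy' -> no (count: 0)
  'disagree' -> no (count: 0)
  'preheat' -> YES, starts with 'pre' (count: 1)
  'talk' -> no (count: 1)
  'jump' -> no (count: 1)
Total with prefix 'pre': 1

1


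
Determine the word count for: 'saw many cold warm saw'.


Counting words by splitting on spaces:
  Word 1: 'saw'
  Word 2: 'many'
  Word 3: 'cold'
  Word 4: 'warm'
  Word 5: 'saw'
Total words: 5

5


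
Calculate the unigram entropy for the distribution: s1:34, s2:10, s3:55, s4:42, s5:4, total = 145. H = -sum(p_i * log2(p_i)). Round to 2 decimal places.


Computing entropy H = -sum(p_i * log2(p_i)):
  s1: p = 34/145 = 0.2345, -p*log2(p) = 0.4906
  s2: p = 10/145 = 0.0690, -p*log2(p) = 0.2661
  s3: p = 55/145 = 0.3793, -p*log2(p) = 0.5305
  s4: p = 42/145 = 0.2897, -p*log2(p) = 0.5178
  s5: p = 4/145 = 0.0276, -p*log2(p) = 0.1429
H = sum of terms = 1.9479
Rounded to 2 decimals: 1.95

1.95


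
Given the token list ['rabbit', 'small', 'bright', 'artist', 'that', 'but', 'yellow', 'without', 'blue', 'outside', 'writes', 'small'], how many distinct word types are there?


Listing all tokens and tracking unique types:
  Token 1: 'rabbit' -> NEW (unique so far: 1)
  Token 2: 'small' -> NEW (unique so far: 2)
  Token 3: 'bright' -> NEW (unique so far: 3)
  Token 4: 'artist' -> NEW (unique so far: 4)
  Token 5: 'that' -> NEW (unique so far: 5)
  Token 6: 'but' -> NEW (unique so far: 6)
  Token 7: 'yellow' -> NEW (unique so far: 7)
  Token 8: 'without' -> NEW (unique so far: 8)
  Token 9: 'blue' -> NEW (unique so far: 9)
  Token 10: 'outside' -> NEW (unique so far: 10)
  Token 11: 'writes' -> NEW (unique so far: 11)
  Token 12: 'small' -> duplicate (unique so far: 11)
Unique types: ('artist', 'blue', 'bright', 'but', 'outside', 'rabbit', 'small', 'that', 'without', 'writes', 'yellow')
Vocabulary size: 11

11


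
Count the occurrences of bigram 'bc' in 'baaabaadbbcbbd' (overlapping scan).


Scanning 'baaabaadbbcbbd' for bigram 'bc':
  Position 0: 'ba' -> no
  Position 1: 'aa' -> no
  Position 2: 'aa' -> no
  Position 3: 'ab' -> no
  Position 4: 'ba' -> no
  Position 5: 'aa' -> no
  Position 6: 'ad' -> no
  Position 7: 'db' -> no
  Position 8: 'bb' -> no
  Position 9: 'bc' -> MATCH
  Position 10: 'cb' -> no
  Position 11: 'bb' -> no
  Position 12: 'bd' -> no
Total matches: 1

1


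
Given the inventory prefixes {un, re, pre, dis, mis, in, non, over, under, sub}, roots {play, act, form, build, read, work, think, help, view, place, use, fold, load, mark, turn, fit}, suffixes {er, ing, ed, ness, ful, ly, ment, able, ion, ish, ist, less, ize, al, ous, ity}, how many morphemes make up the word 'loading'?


Segmenting 'loading' against the inventory:
  'load' -> root (morpheme 1)
  'ing' -> suffix (morpheme 2)
Total morphemes: 2

2


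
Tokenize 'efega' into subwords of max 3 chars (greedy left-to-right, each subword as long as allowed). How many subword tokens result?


'efega' has 5 characters.
Chunking with max size 3:
  Chunk 1: 'efe' (positions 0-2)
  Chunk 2: 'ga' (positions 3-4)
Total chunks: ceil(5 / 3) = 2

2


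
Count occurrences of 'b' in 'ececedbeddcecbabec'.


Scanning 'ececedbeddcecbabec' for 'b':
  Position 6: 'b' -> MATCH (count: 1)
  Position 13: 'b' -> MATCH (count: 2)
  Position 15: 'b' -> MATCH (count: 3)
Total occurrences of 'b': 3

3


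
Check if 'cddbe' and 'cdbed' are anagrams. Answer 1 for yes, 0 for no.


Sort characters of 'cddbe': 'bcdde'
Sort characters of 'cdbed': 'bcdde'
Sorted forms match -> they ARE anagrams
Result: 1

1


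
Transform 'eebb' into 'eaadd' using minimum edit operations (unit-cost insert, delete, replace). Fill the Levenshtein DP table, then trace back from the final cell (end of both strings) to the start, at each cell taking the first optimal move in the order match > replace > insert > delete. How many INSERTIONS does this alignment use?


Edit distance = 4. Backtracking from cell (4, 5) with preference match > replace > insert > delete,
then listing the resulting alignment 'eebb' -> 'eaadd' left to right:
  Step 1: keep 'e'
  Step 2: insert 'a' [insertion #1]
  Step 3: replace e->a
  Step 4: replace b->d
  Step 5: replace b->d
Total insertions: 1

1


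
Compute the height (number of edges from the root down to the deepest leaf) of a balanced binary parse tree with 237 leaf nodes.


In a balanced binary tree with n leaves the deepest leaf is ceil(log2(n)) edges below the root.
log2(237) = 7.8887
ceil(7.8887) = 8
height (edges) = 8

8


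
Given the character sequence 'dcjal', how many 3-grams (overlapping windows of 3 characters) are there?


String 'dcjal' has length L = 5.
Number of overlapping n-grams = L - n + 1
Substituting: 5 - 3 + 1 = 3

3


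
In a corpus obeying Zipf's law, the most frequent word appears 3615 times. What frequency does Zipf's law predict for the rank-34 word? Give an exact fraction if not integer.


Zipf's law: freq(rank) = f1 / rank
f1 = 3615, rank = 34
freq = 3615 / 34
GCD(3615, 34) = 1
Simplified: 3615/34

3615/34


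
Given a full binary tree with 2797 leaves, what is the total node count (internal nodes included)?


Leaf nodes (terminals): 2797
Internal nodes = n - 1 = 2797 - 1 = 2796
Total = leaves + internal = 2797 + 2796 = 5593

5593


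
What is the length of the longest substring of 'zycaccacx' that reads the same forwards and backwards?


Scanning 'zycaccacx' for palindromic substrings.
Substring at positions 2-7: 'caccac'.
Check: reverse('caccac') = 'caccac' -> palindrome confirmed.
Neighbouring characters ('y' / 'x') break symmetry, so it cannot extend further.
No longer palindromic substring exists; longest length = 6

6


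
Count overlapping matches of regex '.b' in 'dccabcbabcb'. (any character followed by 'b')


Pattern: .b means any character followed by 'b'.
Scanning 'dccabcbabcb' position-by-position:
  Pos 0: window 'dc' -> no
  Pos 1: window 'cc' -> no
  Pos 2: window 'ca' -> no
  Pos 3: window 'ab' -> MATCH
  Pos 4: window 'bc' -> no
  Pos 5: window 'cb' -> MATCH
  Pos 6: window 'ba' -> no
  Pos 7: window 'ab' -> MATCH
  Pos 8: window 'bc' -> no
  Pos 9: window 'cb' -> MATCH
  Pos 10: window 'b' -> no
Total matches: 4

4


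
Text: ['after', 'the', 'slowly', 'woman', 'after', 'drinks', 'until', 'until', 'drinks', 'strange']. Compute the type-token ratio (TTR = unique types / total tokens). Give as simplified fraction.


Tokens: 10
Unique types: ('after', 'drinks', 'slowly', 'strange', 'the', 'until', 'woman') = 7
TTR = 7/10
Already in lowest terms.

7/10


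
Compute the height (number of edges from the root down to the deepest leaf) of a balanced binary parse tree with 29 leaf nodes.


In a balanced binary tree with n leaves the deepest leaf is ceil(log2(n)) edges below the root.
log2(29) = 4.8580
ceil(4.8580) = 5
height (edges) = 5

5


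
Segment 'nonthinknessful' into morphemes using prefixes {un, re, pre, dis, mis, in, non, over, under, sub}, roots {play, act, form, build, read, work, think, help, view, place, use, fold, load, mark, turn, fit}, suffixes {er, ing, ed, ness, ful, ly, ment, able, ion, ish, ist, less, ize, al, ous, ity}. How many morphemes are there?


Segmenting 'nonthinknessful' against the inventory:
  'non' -> prefix (morpheme 1)
  'think' -> root (morpheme 2)
  'ness' -> suffix (morpheme 3)
  'ful' -> suffix (morpheme 4)
Total morphemes: 4

4


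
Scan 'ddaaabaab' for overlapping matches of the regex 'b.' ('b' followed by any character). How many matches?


Pattern: b. means 'b' followed by any character.
Scanning 'ddaaabaab' position-by-position:
  Pos 0: window 'dd' -> no
  Pos 1: window 'da' -> no
  Pos 2: window 'aa' -> no
  Pos 3: window 'aa' -> no
  Pos 4: window 'ab' -> no
  Pos 5: window 'ba' -> MATCH
  Pos 6: window 'aa' -> no
  Pos 7: window 'ab' -> no
  Pos 8: window 'b' -> no
Total matches: 1

1


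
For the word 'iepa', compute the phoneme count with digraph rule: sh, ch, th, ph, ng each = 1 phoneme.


Parsing 'iepa' greedily, digraphs first:
  'i' -> vowel phoneme (phonemes so far: 1)
  'e' -> vowel phoneme (phonemes so far: 2)
  'p' -> consonant phoneme (phonemes so far: 3)
  'a' -> vowel phoneme (phonemes so far: 4)
Total phonemes: 4

4


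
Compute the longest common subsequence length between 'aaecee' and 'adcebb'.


DP table for LCS of 'aaecee' and 'adcebb':
       a  d  c  e  b  b
    0  0  0  0  0  0  0
  a 0  1  1  1  1  1  1
  a 0  1  1  1  1  1  1
  e 0  1  1  1  2  2  2
  c 0  1  1  2  2  2  2
  e 0  1  1  2  3  3  3
  e 0  1  1  2  3  3  3
LCS: 'ace'
LCS length = 3

3


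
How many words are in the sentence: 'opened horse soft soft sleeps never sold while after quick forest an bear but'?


Counting words by splitting on spaces:
  Word 1: 'opened'
  Word 2: 'horse'
  Word 3: 'soft'
  Word 4: 'soft'
  Word 5: 'sleeps'
  Word 6: 'never'
  Word 7: 'sold'
  Word 8: 'while'
  Word 9: 'after'
  Word 10: 'quick'
  Word 11: 'forest'
  Word 12: 'an'
  Word 13: 'bear'
  Word 14: 'but'
Total words: 14

14


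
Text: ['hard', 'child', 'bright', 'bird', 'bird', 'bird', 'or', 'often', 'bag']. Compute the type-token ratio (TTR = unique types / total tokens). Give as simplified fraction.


Tokens: 9
Unique types: ('bag', 'bird', 'bright', 'child', 'hard', 'often', 'or') = 7
TTR = 7/9
Already in lowest terms.

7/9


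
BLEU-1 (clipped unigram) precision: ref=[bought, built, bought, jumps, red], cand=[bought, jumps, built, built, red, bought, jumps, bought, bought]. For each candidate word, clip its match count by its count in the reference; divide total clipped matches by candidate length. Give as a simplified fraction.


Reference word counts: {'bought': 2, 'built': 1, 'jumps': 1, 'red': 1}
Checking each candidate word (with clipping):
  'bought' -> in reference (ref count 2, used 1/2) -> match (matches: 1)
  'jumps' -> in reference (ref count 1, used 1/1) -> match (matches: 2)
  'built' -> in reference (ref count 1, used 1/1) -> match (matches: 3)
  'built' -> ref count 1 already used up (1/1) -> clipped, no match (matches: 3)
  'red' -> in reference (ref count 1, used 1/1) -> match (matches: 4)
  'bought' -> in reference (ref count 2, used 2/2) -> match (matches: 5)
  'jumps' -> ref count 1 already used up (1/1) -> clipped, no match (matches: 5)
  'bought' -> ref count 2 already used up (2/2) -> clipped, no match (matches: 5)
  'bought' -> ref count 2 already used up (2/2) -> clipped, no match (matches: 5)
Clipped matches: 5, Candidate length: 9
Precision = 5/9

5/9


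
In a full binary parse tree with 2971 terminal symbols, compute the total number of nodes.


Leaf nodes (terminals): 2971
Internal nodes = n - 1 = 2971 - 1 = 2970
Total = leaves + internal = 2971 + 2970 = 5941

5941


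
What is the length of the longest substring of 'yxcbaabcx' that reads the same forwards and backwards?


Scanning 'yxcbaabcx' for palindromic substrings.
Substring at positions 1-8: 'xcbaabcx'.
Check: reverse('xcbaabcx') = 'xcbaabcx' -> palindrome confirmed.
Neighbouring characters ('y' / '-') break symmetry, so it cannot extend further.
No longer palindromic substring exists; longest length = 8

8


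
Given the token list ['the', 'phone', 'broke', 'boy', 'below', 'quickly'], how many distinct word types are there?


Listing all tokens and tracking unique types:
  Token 1: 'the' -> NEW (unique so far: 1)
  Token 2: 'phone' -> NEW (unique so far: 2)
  Token 3: 'broke' -> NEW (unique so far: 3)
  Token 4: 'boy' -> NEW (unique so far: 4)
  Token 5: 'below' -> NEW (unique so far: 5)
  Token 6: 'quickly' -> NEW (unique so far: 6)
Unique types: ('below', 'boy', 'broke', 'phone', 'quickly', 'the')
Vocabulary size: 6

6


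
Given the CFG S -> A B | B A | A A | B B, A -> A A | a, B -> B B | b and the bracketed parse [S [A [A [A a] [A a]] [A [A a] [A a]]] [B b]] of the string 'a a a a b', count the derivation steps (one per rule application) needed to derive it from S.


Every bracketed nonterminal node [X ...] in the tree is produced by exactly one rule application.
Reading the tree off as a leftmost derivation:
  Step 1: S  =>  A B   (applied S -> A B)
  Step 2: A B  =>  A A B   (applied A -> A A)
  Step 3: A A B  =>  A A A B   (applied A -> A A)
  Step 4: A A A B  =>  a A A B   (applied A -> a)
  Step 5: a A A B  =>  a a A B   (applied A -> a)
  Step 6: a a A B  =>  a a A A B   (applied A -> A A)
  Step 7: a a A A B  =>  a a a A B   (applied A -> a)
  Step 8: a a a A B  =>  a a a a B   (applied A -> a)
  Step 9: a a a a B  =>  a a a a b   (applied B -> b)
Final yield: a a a a b
Total rewrite steps: 9

9


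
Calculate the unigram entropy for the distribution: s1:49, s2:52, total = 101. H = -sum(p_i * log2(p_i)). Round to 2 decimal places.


Computing entropy H = -sum(p_i * log2(p_i)):
  s1: p = 49/101 = 0.4851, -p*log2(p) = 0.5063
  s2: p = 52/101 = 0.5149, -p*log2(p) = 0.4931
H = sum of terms = 0.9994
Rounded to 2 decimals: 1.00

1.00


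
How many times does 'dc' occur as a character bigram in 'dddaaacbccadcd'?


Scanning 'dddaaacbccadcd' for bigram 'dc':
  Position 0: 'dd' -> no
  Position 1: 'dd' -> no
  Position 2: 'da' -> no
  Position 3: 'aa' -> no
  Position 4: 'aa' -> no
  Position 5: 'ac' -> no
  Position 6: 'cb' -> no
  Position 7: 'bc' -> no
  Position 8: 'cc' -> no
  Position 9: 'ca' -> no
  Position 10: 'ad' -> no
  Position 11: 'dc' -> MATCH
  Position 12: 'cd' -> no
Total matches: 1

1


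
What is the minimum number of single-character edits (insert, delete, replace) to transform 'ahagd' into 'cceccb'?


Building DP table for s1='ahagd' (len 5) and s2='cceccb' (len 6):
       c  c  e  c  c  b
    0  1  2  3  4  5  6
  a 1  1  2  3  4  5  6
  h 2  2  2  3  4  5  6
  a 3  3  3  3  4  5  6
  g 4  4  4  4  4  5  6
  d 5  5  5  5  5  5  6
Edit distance = dp[5][6] = 6

6


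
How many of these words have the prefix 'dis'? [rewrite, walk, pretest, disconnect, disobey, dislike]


Checking each word for prefix 'dis':
  'rewrite' -> no (count: 0)
  'walk' -> no (count: 0)
  'pretest' -> no (count: 0)
  'disconnect' -> YES, starts with 'dis' (count: 1)
  'disobey' -> YES, starts with 'dis' (count: 2)
  'dislike' -> YES, starts with 'dis' (count: 3)
Total with prefix 'dis': 3

3


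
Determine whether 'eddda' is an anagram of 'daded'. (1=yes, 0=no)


Sort characters of 'eddda': 'addde'
Sort characters of 'daded': 'addde'
Sorted forms match -> they ARE anagrams
Result: 1

1


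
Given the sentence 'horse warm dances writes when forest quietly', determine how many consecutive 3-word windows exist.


Word trigrams from [7] words:
  Trigram 1: (horse warm dances)
  Trigram 2: (warm dances writes)
  Trigram 3: (dances writes when)
  Trigram 4: (writes when forest)
  Trigram 5: (when forest quietly)
Total word trigrams: 7 - 2 = 5

5


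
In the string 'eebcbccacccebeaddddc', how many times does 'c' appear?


Scanning 'eebcbccacccebeaddddc' for 'c':
  Position 3: 'c' -> MATCH (count: 1)
  Position 5: 'c' -> MATCH (count: 2)
  Position 6: 'c' -> MATCH (count: 3)
  Position 8: 'c' -> MATCH (count: 4)
  Position 9: 'c' -> MATCH (count: 5)
  Position 10: 'c' -> MATCH (count: 6)
  Position 19: 'c' -> MATCH (count: 7)
Total occurrences of 'c': 7

7


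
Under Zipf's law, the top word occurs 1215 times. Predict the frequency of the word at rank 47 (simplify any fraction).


Zipf's law: freq(rank) = f1 / rank
f1 = 1215, rank = 47
freq = 1215 / 47
GCD(1215, 47) = 1
Simplified: 1215/47

1215/47


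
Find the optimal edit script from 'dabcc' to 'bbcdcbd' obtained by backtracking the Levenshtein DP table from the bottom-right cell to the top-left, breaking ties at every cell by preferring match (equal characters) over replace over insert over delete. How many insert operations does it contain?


Edit distance = 5. Backtracking from cell (5, 7) with preference match > replace > insert > delete,
then listing the resulting alignment 'dabcc' -> 'bbcdcbd' left to right:
  Step 1: delete 'd'
  Step 2: replace a->b
  Step 3: keep 'b'
  Step 4: keep 'c'
  Step 5: insert 'd' [insertion #1]
  Step 6: keep 'c'
  Step 7: insert 'b' [insertion #2]
  Step 8: insert 'd' [insertion #3]
Total insertions: 3

3


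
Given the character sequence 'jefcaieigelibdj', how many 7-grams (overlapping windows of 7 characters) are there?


String 'jefcaieigelibdj' has length L = 15.
Number of overlapping n-grams = L - n + 1
Substituting: 15 - 7 + 1 = 9

9


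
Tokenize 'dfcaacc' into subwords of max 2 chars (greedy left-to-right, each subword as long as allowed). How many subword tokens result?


'dfcaacc' has 7 characters.
Chunking with max size 2:
  Chunk 1: 'df' (positions 0-1)
  Chunk 2: 'ca' (positions 2-3)
  Chunk 3: 'ac' (positions 4-5)
  Chunk 4: 'c' (positions 6-6)
Total chunks: ceil(7 / 2) = 4

4


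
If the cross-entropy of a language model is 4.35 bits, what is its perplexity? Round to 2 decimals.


Perplexity formula: PP = 2^H
H = 4.35
PP = 2^4.35
Decompose: 2^4.35 = 2^4 * 2^0.35
2^4 = 16, 2^0.35 ~ 1.2745606
PP ~ 16 * 1.2745606 = 20.3929696
Rounded to 2 decimals: 20.39

20.39


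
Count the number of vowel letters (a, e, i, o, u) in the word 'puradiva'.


Scanning each character of 'puradiva':
  Position 1: 'p' -> consonant (running count: 0)
  Position 2: 'u' -> vowel (running count: 1)
  Position 3: 'r' -> consonant (running count: 1)
  Position 4: 'a' -> vowel (running count: 2)
  Position 5: 'd' -> consonant (running count: 2)
  Position 6: 'i' -> vowel (running count: 3)
  Position 7: 'v' -> consonant (running count: 3)
  Position 8: 'a' -> vowel (running count: 4)
Total vowels: 4

4


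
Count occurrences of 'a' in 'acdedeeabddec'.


Scanning 'acdedeeabddec' for 'a':
  Position 0: 'a' -> MATCH (count: 1)
  Position 7: 'a' -> MATCH (count: 2)
Total occurrences of 'a': 2

2


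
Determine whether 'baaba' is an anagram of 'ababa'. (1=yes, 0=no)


Sort characters of 'baaba': 'aaabb'
Sort characters of 'ababa': 'aaabb'
Sorted forms match -> they ARE anagrams
Result: 1

1


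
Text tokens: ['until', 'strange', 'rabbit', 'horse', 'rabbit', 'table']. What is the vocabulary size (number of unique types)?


Listing all tokens and tracking unique types:
  Token 1: 'until' -> NEW (unique so far: 1)
  Token 2: 'strange' -> NEW (unique so far: 2)
  Token 3: 'rabbit' -> NEW (unique so far: 3)
  Token 4: 'horse' -> NEW (unique so far: 4)
  Token 5: 'rabbit' -> duplicate (unique so far: 4)
  Token 6: 'table' -> NEW (unique so far: 5)
Unique types: ('horse', 'rabbit', 'strange', 'table', 'until')
Vocabulary size: 5

5


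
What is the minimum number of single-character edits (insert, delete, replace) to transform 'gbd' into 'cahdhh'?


Building DP table for s1='gbd' (len 3) and s2='cahdhh' (len 6):
       c  a  h  d  h  h
    0  1  2  3  4  5  6
  g 1  1  2  3  4  5  6
  b 2  2  2  3  4  5  6
  d 3  3  3  3  3  4  5
Edit distance = dp[3][6] = 5

5


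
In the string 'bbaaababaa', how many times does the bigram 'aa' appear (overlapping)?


Scanning 'bbaaababaa' for bigram 'aa':
  Position 0: 'bb' -> no
  Position 1: 'ba' -> no
  Position 2: 'aa' -> MATCH
  Position 3: 'aa' -> MATCH
  Position 4: 'ab' -> no
  Position 5: 'ba' -> no
  Position 6: 'ab' -> no
  Position 7: 'ba' -> no
  Position 8: 'aa' -> MATCH
Total matches: 3

3


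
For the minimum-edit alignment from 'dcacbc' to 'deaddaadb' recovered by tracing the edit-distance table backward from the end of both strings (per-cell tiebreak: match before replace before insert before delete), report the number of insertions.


Edit distance = 7. Backtracking from cell (6, 9) with preference match > replace > insert > delete,
then listing the resulting alignment 'dcacbc' -> 'deaddaadb' left to right:
  Step 1: insert 'd' [insertion #1]
  Step 2: insert 'e' [insertion #2]
  Step 3: insert 'a' [insertion #3]
  Step 4: keep 'd'
  Step 5: replace c->d
  Step 6: keep 'a'
  Step 7: replace c->a
  Step 8: replace b->d
  Step 9: replace c->b
Total insertions: 3

3


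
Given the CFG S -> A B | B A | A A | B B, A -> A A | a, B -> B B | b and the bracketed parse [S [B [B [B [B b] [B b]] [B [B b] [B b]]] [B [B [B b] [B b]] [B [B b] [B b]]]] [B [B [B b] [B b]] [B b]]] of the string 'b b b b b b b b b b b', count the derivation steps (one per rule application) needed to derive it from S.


Every bracketed nonterminal node [X ...] in the tree is produced by exactly one rule application.
Reading the tree off as a leftmost derivation:
  Step 1: S  =>  B B   (applied S -> B B)
  Step 2: B B  =>  B B B   (applied B -> B B)
  Step 3: B B B  =>  B B B B   (applied B -> B B)
  Step 4: B B B B  =>  B B B B B   (applied B -> B B)
  Step 5: B B B B B  =>  b B B B B   (applied B -> b)
  Step 6: b B B B B  =>  b b B B B   (applied B -> b)
  Step 7: b b B B B  =>  b b B B B B   (applied B -> B B)
  Step 8: b b B B B B  =>  b b b B B B   (applied B -> b)
  Step 9: b b b B B B  =>  b b b b B B   (applied B -> b)
  Step 10: b b b b B B  =>  b b b b B B B   (applied B -> B B)
  Step 11: b b b b B B B  =>  b b b b B B B B   (applied B -> B B)
  Step 12: b b b b B B B B  =>  b b b b b B B B   (applied B -> b)
  Step 13: b b b b b B B B  =>  b b b b b b B B   (applied B -> b)
  Step 14: b b b b b b B B  =>  b b b b b b B B B   (applied B -> B B)
  Step 15: b b b b b b B B B  =>  b b b b b b b B B   (applied B -> b)
  Step 16: b b b b b b b B B  =>  b b b b b b b b B   (applied B -> b)
  Step 17: b b b b b b b b B  =>  b b b b b b b b B B   (applied B -> B B)
  Step 18: b b b b b b b b B B  =>  b b b b b b b b B B B   (applied B -> B B)
  Step 19: b b b b b b b b B B B  =>  b b b b b b b b b B B   (applied B -> b)
  Step 20: b b b b b b b b b B B  =>  b b b b b b b b b b B   (applied B -> b)
  Step 21: b b b b b b b b b b B  =>  b b b b b b b b b b b   (applied B -> b)
Final yield: b b b b b b b b b b b
Total rewrite steps: 21

21
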